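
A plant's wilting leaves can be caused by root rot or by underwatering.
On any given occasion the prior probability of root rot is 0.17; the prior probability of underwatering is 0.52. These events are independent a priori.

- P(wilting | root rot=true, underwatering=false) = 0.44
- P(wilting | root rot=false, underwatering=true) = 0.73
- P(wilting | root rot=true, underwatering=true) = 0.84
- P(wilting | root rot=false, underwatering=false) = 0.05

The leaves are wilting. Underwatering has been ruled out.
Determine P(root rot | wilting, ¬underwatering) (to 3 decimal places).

By total probability over both values of root rot:
  P(wilting | ¬underwatering) = 0.05*0.83 + 0.44*0.17
        = 0.041500 + 0.074800 = 0.116300
The terms with root rot present sum to 0.074800, so
  P(root rot | wilting, ¬underwatering) = 0.074800 / 0.116300 ≈ 0.643

P(root rot | wilting, ¬underwatering) ≈ 0.643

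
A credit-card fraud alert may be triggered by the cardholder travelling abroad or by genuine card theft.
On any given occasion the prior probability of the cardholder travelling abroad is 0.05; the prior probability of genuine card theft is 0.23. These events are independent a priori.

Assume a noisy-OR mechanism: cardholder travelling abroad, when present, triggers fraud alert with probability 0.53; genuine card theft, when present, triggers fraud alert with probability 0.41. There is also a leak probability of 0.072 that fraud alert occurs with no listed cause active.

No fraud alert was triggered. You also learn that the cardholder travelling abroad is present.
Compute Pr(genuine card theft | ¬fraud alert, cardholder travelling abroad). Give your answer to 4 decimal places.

Pr(genuine card theft | ¬fraud alert, cardholder travelling abroad) ≈ 0.1498

Under noisy-OR, P(fraud alert | causes) = 1 − (1−0.072)·∏(1−qᵢ) over the active causes.
Sum P(¬fraud alert|·) weighted by the priors over both values of genuine card theft:
  P(¬fraud alert | cardholder travelling abroad) = 0.43616×0.77 + 0.257334×0.23
        = 0.335843 + 0.059187 = 0.395030
Keeping only the genuine card theft-present terms gives 0.059187, so
  P(genuine card theft | ¬fraud alert, cardholder travelling abroad) = 0.059187 / 0.395030 ≈ 0.1498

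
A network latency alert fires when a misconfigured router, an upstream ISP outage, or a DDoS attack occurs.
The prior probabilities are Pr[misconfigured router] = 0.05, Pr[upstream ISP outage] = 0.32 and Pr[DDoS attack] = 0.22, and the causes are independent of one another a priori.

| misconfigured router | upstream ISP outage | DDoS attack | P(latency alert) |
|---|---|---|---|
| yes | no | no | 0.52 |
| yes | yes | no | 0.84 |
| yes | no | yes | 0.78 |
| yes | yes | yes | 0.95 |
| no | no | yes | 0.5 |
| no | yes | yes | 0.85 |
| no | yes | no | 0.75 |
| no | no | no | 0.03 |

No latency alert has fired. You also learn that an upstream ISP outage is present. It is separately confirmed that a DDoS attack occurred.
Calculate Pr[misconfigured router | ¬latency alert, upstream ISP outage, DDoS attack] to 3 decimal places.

By total probability over both values of misconfigured router:
  P(¬latency alert | upstream ISP outage, DDoS attack) = 0.15·0.95 + 0.05·0.05
        = 0.142500 + 0.002500 = 0.145000
Configurations with misconfigured router contribute 0.002500, so
  P(misconfigured router | ¬latency alert, upstream ISP outage, DDoS attack) = 0.002500 / 0.145000 ≈ 0.017

Pr[misconfigured router | ¬latency alert, upstream ISP outage, DDoS attack] ≈ 0.017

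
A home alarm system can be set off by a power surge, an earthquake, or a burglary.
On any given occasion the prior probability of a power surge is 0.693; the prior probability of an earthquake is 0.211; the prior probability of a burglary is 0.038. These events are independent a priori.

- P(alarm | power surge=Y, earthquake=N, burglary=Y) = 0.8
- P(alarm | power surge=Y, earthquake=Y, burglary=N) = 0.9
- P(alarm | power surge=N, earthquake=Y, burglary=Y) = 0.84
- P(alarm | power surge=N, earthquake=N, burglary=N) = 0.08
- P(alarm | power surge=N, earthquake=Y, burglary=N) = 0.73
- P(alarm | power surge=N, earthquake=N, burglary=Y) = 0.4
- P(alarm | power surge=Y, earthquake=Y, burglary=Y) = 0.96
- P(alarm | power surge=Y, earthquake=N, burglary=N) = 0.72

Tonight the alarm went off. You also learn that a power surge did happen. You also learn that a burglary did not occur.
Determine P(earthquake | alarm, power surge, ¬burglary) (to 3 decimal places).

P(earthquake | alarm, power surge, ¬burglary) ≈ 0.251

Weight on earthquake=true, given the evidence: 0.9×0.211 = 0.189900
Normalizer over all consistent configurations: 0.72×0.789 + 0.9×0.211 = 0.757980
Posterior = 0.189900 / 0.757980 ≈ 0.251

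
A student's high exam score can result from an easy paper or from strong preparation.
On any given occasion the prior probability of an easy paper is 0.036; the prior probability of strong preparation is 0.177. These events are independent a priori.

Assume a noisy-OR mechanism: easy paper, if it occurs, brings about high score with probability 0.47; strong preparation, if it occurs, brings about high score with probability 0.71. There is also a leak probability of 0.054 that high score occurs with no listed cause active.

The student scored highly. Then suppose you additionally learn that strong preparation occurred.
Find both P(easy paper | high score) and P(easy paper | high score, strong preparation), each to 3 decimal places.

Under noisy-OR, P(high score | causes) = 1 − (1−0.054)·∏(1−qᵢ) over the active causes.
P(high score) = 0.054*0.964*0.823 + 0.72566*0.964*0.177 + 0.49862*0.036*0.823 + 0.8546*0.036*0.177 = 0.042842 + 0.123818 + 0.014773 + 0.005446 = 0.186879
Restricting to configurations with easy paper present: 0.014773 + 0.005446 = 0.020219.
Hence the posterior is 0.020219/0.186879 ≈ 0.108.

Now also conditioning on strong preparation=true:
Sum P(high score|·) weighted by the priors over both values of easy paper:
  P(high score | strong preparation) = 0.72566*0.964 + 0.8546*0.036
        = 0.699536 + 0.030766 = 0.730302
Configurations with easy paper contribute 0.030766, so
  P(easy paper | high score, strong preparation) = 0.030766 / 0.730302 ≈ 0.042
Conditioning on strong preparation lowers the posterior on easy paper: the classic explaining-away effect in a common-effect structure.

P(easy paper | high score) ≈ 0.108; P(easy paper | high score, strong preparation) ≈ 0.042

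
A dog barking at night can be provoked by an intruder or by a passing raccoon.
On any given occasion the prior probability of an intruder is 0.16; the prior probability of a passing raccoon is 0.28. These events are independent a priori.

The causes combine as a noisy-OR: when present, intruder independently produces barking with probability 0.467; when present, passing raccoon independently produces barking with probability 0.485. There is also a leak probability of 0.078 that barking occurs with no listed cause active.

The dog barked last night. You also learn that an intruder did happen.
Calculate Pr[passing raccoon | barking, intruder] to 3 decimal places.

Pr[passing raccoon | barking, intruder] ≈ 0.364

Under noisy-OR, P(barking | causes) = 1 − (1−0.078)·∏(1−qᵢ) over the active causes.
For the numerator, keep only passing raccoon=true terms: 0.746916*0.28 = 0.209136
The normalizing constant is 0.508574*0.72 + 0.746916*0.28 = 0.575309
Posterior = 0.209136 / 0.575309 ≈ 0.364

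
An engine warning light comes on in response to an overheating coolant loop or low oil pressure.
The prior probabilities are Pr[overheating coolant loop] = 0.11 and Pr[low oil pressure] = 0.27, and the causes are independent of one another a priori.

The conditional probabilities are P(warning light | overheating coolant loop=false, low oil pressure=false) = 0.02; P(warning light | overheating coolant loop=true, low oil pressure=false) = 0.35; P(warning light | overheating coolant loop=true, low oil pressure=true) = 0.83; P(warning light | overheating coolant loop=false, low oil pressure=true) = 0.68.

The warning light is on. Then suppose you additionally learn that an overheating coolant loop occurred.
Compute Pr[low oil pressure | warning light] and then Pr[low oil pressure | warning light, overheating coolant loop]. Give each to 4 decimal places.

Numerator (weight on configurations with low oil pressure): 0.163404 + 0.024651 = 0.188055
The normalizing constant is 0.02*0.89*0.73 + 0.68*0.89*0.27 + 0.35*0.11*0.73 + 0.83*0.11*0.27 = 0.229154
Posterior = 0.188055 / 0.229154 ≈ 0.8206

Now condition on the additional information:
For the numerator, keep only low oil pressure=true terms: 0.83·0.27 = 0.224100
Denominator P(warning light | overheating coolant loop): 0.35·0.73 + 0.83·0.27 = 0.479600
P(low oil pressure | warning light, overheating coolant loop) = 0.224100/0.479600 ≈ 0.4673
This is intercausal reasoning (explaining away): once overheating coolant loop accounts for the warning light, low oil pressure becomes less likely.

Pr[low oil pressure | warning light] ≈ 0.8206; Pr[low oil pressure | warning light, overheating coolant loop] ≈ 0.4673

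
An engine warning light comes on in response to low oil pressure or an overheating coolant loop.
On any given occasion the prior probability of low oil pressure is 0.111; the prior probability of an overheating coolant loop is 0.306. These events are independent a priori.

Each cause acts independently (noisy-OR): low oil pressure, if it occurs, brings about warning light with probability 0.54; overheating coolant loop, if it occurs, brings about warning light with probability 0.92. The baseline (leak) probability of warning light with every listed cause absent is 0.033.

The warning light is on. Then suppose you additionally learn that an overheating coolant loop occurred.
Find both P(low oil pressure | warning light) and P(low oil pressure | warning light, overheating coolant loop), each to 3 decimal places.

P(low oil pressure | warning light) ≈ 0.218; P(low oil pressure | warning light, overheating coolant loop) ≈ 0.115

Under noisy-OR, P(warning light | causes) = 1 − (1−0.033)·∏(1−qᵢ) over the active causes.
P(warning light) = 0.033·0.889·0.694 + 0.92264·0.889·0.306 + 0.55518·0.111·0.694 + 0.964414·0.111·0.306 = 0.020360 + 0.250989 + 0.042768 + 0.032757 = 0.346874
The low oil pressure-present share is 0.042768 + 0.032757 = 0.075525.
P(low oil pressure | warning light) = 0.075525 / 0.346874 ≈ 0.218

Now also conditioning on overheating coolant loop=true:
P(warning light | overheating coolant loop) = 0.92264·0.889 + 0.964414·0.111 = 0.820227 + 0.107050 = 0.927277
The low oil pressure-present share is 0.964414·0.111 = 0.107050.
P(low oil pressure | warning light, overheating coolant loop) = 0.107050 / 0.927277 ≈ 0.115
Conditioning on overheating coolant loop lowers the posterior on low oil pressure: the classic explaining-away effect in a common-effect structure.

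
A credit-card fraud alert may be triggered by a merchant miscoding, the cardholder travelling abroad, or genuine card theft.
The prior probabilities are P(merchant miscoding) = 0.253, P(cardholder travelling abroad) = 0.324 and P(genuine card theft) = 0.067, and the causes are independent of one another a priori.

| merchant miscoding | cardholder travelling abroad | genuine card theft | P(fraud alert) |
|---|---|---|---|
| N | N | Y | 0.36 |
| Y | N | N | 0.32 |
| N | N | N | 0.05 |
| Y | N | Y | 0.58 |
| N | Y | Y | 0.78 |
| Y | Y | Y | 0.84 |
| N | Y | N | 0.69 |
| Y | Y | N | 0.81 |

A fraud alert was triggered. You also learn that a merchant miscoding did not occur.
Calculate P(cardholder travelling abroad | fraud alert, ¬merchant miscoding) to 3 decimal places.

Numerator (weight on configurations with cardholder travelling abroad): 0.208581 + 0.016932 = 0.225513
Denominator P(fraud alert | ¬merchant miscoding): 0.05×0.676×0.933 + 0.36×0.676×0.067 + 0.69×0.324×0.933 + 0.78×0.324×0.067 = 0.273353
P(cardholder travelling abroad | fraud alert, ¬merchant miscoding) = 0.225513/0.273353 ≈ 0.825

P(cardholder travelling abroad | fraud alert, ¬merchant miscoding) ≈ 0.825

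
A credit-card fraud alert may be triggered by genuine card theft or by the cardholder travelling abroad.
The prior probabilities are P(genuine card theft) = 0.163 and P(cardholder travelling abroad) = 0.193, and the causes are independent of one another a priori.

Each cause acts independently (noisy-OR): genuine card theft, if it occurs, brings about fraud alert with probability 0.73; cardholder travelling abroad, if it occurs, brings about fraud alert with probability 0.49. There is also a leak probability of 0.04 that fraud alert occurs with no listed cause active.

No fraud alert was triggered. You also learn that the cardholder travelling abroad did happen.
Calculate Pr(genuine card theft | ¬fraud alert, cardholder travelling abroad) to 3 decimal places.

Under noisy-OR, P(fraud alert | causes) = 1 − (1−0.04)·∏(1−qᵢ) over the active causes.
P(¬fraud alert | cardholder travelling abroad) = 0.4896*0.837 + 0.132192*0.163 = 0.409795 + 0.021547 = 0.431342
Of this, 0.021547 comes from 0.132192*0.163 (the genuine card theft=true cases).
P(genuine card theft | ¬fraud alert, cardholder travelling abroad) = 0.021547 / 0.431342 ≈ 0.050

Pr(genuine card theft | ¬fraud alert, cardholder travelling abroad) ≈ 0.050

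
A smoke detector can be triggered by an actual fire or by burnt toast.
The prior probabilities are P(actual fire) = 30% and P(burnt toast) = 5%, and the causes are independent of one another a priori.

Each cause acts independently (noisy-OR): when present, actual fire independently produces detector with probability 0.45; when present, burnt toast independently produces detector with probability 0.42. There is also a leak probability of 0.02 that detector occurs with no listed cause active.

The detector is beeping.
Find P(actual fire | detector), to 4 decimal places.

P(actual fire | detector) ≈ 0.8330

Under noisy-OR, P(detector | causes) = 1 − (1−0.02)·∏(1−qᵢ) over the active causes.
Sum P(detector|·) weighted by the priors over the 4 (actual fire, burnt toast) configurations:
  P(detector) = 0.02·0.7·0.95 + 0.4316·0.7·0.05 + 0.461·0.3·0.95 + 0.68738·0.3·0.05
        = 0.013300 + 0.015106 + 0.131385 + 0.010311 = 0.170102
Keeping only the actual fire-present terms gives 0.141696, so
  P(actual fire | detector) = 0.141696 / 0.170102 ≈ 0.8330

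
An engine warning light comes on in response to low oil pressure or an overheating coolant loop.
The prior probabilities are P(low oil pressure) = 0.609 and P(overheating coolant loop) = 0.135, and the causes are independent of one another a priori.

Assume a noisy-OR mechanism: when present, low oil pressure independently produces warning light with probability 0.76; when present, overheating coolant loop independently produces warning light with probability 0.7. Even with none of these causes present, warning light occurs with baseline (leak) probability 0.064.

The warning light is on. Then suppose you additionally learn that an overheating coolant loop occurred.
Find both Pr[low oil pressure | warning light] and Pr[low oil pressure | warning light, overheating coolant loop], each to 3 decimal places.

Pr[low oil pressure | warning light] ≈ 0.891; Pr[low oil pressure | warning light, overheating coolant loop] ≈ 0.669

Under noisy-OR, P(warning light | causes) = 1 − (1−0.064)·∏(1−qᵢ) over the active causes.
By total probability over the 4 (low oil pressure, overheating coolant loop) configurations:
  P(warning light) = 0.064×0.391×0.865 + 0.7192×0.391×0.135 + 0.77536×0.609×0.865 + 0.932608×0.609×0.135
        = 0.021646 + 0.037963 + 0.408448 + 0.076674 = 0.544731
Keeping only the low oil pressure-present terms gives 0.485122, so
  P(low oil pressure | warning light) = 0.485122 / 0.544731 ≈ 0.891

Now also conditioning on overheating coolant loop=true:
Enumerate both values of low oil pressure and weight by the priors:
  P(warning light | overheating coolant loop) = 0.7192·0.391 + 0.932608·0.609
        = 0.281207 + 0.567958 = 0.849165
Keeping only the low oil pressure-present terms gives 0.567958, so
  P(low oil pressure | warning light, overheating coolant loop) = 0.567958 / 0.849165 ≈ 0.669
Conditioning on overheating coolant loop lowers the posterior on low oil pressure: the classic explaining-away effect in a common-effect structure.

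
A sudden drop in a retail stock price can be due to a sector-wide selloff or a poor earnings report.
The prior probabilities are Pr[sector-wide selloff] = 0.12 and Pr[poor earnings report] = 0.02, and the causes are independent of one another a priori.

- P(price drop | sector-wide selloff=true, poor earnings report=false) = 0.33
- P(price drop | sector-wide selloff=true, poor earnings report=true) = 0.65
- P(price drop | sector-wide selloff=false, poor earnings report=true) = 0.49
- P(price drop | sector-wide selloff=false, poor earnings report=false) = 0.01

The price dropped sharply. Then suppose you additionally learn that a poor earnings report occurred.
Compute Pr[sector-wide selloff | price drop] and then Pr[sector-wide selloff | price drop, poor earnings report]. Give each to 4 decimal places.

Pr[sector-wide selloff | price drop] ≈ 0.7006; Pr[sector-wide selloff | price drop, poor earnings report] ≈ 0.1532

Numerator (weight on configurations with sector-wide selloff): 0.038808 + 0.001560 = 0.040368
Denominator P(price drop): 0.01*0.88*0.98 + 0.49*0.88*0.02 + 0.33*0.12*0.98 + 0.65*0.12*0.02 = 0.057616
Posterior = 0.040368 / 0.057616 ≈ 0.7006

Now also conditioning on poor earnings report=true:
Weight on sector-wide selloff=true, given the evidence: 0.65*0.12 = 0.078000
Denominator P(price drop | poor earnings report): 0.49*0.88 + 0.65*0.12 = 0.509200
P(sector-wide selloff | price drop, poor earnings report) = 0.078000/0.509200 ≈ 0.1532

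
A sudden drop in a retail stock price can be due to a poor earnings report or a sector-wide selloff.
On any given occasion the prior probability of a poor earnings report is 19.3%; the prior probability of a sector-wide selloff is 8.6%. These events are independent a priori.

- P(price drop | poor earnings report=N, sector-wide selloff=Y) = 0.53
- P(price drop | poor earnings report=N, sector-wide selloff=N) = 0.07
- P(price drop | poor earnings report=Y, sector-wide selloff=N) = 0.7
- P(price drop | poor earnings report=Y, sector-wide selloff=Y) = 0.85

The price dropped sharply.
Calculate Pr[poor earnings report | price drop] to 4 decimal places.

For the numerator, keep only poor earnings report=true terms: 0.123481 + 0.014108 = 0.137589
Normalizer over all consistent configurations: 0.07×0.807×0.914 + 0.53×0.807×0.086 + 0.7×0.193×0.914 + 0.85×0.193×0.086 = 0.226004
P(poor earnings report | price drop) = 0.137589/0.226004 ≈ 0.6088

Pr[poor earnings report | price drop] ≈ 0.6088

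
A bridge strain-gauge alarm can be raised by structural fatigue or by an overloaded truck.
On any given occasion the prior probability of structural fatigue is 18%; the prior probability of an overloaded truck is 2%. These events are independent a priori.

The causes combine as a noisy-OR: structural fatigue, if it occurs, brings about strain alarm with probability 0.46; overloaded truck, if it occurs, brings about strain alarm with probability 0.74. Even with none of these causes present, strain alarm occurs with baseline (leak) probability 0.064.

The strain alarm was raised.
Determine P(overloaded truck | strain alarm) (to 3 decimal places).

P(overloaded truck | strain alarm) ≈ 0.101

Under noisy-OR, P(strain alarm | causes) = 1 − (1−0.064)·∏(1−qᵢ) over the active causes.
P(strain alarm) = 0.064×0.82×0.98 + 0.75664×0.82×0.02 + 0.49456×0.18×0.98 + 0.868586×0.18×0.02 = 0.051430 + 0.012409 + 0.087240 + 0.003127 = 0.154206
The overloaded truck-present share is 0.012409 + 0.003127 = 0.015536.
Hence the posterior is 0.015536/0.154206 ≈ 0.101.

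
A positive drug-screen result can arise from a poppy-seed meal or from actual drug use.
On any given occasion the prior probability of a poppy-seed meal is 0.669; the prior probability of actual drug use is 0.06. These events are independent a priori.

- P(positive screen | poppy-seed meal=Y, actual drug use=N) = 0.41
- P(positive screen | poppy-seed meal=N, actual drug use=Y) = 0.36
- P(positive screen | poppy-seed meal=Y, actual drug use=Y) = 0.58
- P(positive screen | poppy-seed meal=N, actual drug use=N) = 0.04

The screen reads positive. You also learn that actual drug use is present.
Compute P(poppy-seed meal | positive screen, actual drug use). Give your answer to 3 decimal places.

P(poppy-seed meal | positive screen, actual drug use) ≈ 0.765

Enumerate both values of poppy-seed meal and weight by the priors:
  P(positive screen | actual drug use) = 0.36·0.331 + 0.58·0.669
        = 0.119160 + 0.388020 = 0.507180
Configurations with poppy-seed meal contribute 0.388020, so
  P(poppy-seed meal | positive screen, actual drug use) = 0.388020 / 0.507180 ≈ 0.765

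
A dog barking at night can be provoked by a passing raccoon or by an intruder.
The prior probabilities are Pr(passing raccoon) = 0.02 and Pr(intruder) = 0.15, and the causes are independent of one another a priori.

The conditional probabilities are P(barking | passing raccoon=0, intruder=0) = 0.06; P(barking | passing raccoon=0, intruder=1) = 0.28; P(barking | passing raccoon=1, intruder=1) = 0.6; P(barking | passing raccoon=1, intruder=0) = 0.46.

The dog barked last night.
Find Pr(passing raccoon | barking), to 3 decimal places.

Enumerate the 4 (passing raccoon, intruder) configurations and weight by the priors:
  P(barking) = 0.06·0.98·0.85 + 0.28·0.98·0.15 + 0.46·0.02·0.85 + 0.6·0.02·0.15
        = 0.049980 + 0.041160 + 0.007820 + 0.001800 = 0.100760
Keeping only the passing raccoon-present terms gives 0.009620, so
  P(passing raccoon | barking) = 0.009620 / 0.100760 ≈ 0.095

Pr(passing raccoon | barking) ≈ 0.095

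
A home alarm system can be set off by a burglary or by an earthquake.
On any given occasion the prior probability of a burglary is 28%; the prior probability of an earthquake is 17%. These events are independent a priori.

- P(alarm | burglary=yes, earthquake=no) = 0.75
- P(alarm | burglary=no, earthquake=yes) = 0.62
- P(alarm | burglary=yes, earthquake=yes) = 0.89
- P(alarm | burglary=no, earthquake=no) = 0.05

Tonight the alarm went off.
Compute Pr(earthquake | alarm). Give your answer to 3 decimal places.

Pr(earthquake | alarm) ≈ 0.367

P(alarm) = 0.05*0.72*0.83 + 0.62*0.72*0.17 + 0.75*0.28*0.83 + 0.89*0.28*0.17 = 0.029880 + 0.075888 + 0.174300 + 0.042364 = 0.322432
Restricting to configurations with earthquake present: 0.075888 + 0.042364 = 0.118252.
P(earthquake | alarm) = 0.118252 / 0.322432 ≈ 0.367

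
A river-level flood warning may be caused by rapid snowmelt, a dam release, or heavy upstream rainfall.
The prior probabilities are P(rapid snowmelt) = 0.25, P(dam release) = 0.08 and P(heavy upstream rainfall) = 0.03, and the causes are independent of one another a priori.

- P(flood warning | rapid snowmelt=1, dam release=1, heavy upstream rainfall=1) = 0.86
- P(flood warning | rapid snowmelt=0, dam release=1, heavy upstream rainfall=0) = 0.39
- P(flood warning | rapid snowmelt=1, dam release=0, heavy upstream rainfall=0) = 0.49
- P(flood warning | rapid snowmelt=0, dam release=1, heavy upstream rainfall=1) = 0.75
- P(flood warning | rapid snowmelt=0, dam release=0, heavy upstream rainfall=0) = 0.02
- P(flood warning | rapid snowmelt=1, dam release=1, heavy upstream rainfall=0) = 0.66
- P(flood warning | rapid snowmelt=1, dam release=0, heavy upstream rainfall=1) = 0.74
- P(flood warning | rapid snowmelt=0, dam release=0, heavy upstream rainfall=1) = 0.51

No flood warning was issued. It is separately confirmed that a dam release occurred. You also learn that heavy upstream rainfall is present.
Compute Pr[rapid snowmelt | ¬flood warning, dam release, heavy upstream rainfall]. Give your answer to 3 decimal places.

Sum P(¬flood warning|·) weighted by the priors over both values of rapid snowmelt:
  P(¬flood warning | dam release, heavy upstream rainfall) = 0.25×0.75 + 0.14×0.25
        = 0.187500 + 0.035000 = 0.222500
Configurations with rapid snowmelt contribute 0.035000, so
  P(rapid snowmelt | ¬flood warning, dam release, heavy upstream rainfall) = 0.035000 / 0.222500 ≈ 0.157

Pr[rapid snowmelt | ¬flood warning, dam release, heavy upstream rainfall] ≈ 0.157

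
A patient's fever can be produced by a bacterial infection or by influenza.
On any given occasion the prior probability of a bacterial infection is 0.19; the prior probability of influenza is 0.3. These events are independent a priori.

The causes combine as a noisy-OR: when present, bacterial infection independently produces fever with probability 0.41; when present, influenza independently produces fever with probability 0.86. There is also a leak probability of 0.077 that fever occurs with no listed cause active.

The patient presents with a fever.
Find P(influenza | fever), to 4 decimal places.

P(influenza | fever) ≈ 0.7171

Under noisy-OR, P(fever | causes) = 1 − (1−0.077)·∏(1−qᵢ) over the active causes.
By total probability over the 4 (bacterial infection, influenza) configurations:
  P(fever) = 0.077*0.81*0.7 + 0.87078*0.81*0.3 + 0.45543*0.19*0.7 + 0.92376*0.19*0.3
        = 0.043659 + 0.211600 + 0.060572 + 0.052654 = 0.368485
The terms with influenza present sum to 0.264254, so
  P(influenza | fever) = 0.264254 / 0.368485 ≈ 0.7171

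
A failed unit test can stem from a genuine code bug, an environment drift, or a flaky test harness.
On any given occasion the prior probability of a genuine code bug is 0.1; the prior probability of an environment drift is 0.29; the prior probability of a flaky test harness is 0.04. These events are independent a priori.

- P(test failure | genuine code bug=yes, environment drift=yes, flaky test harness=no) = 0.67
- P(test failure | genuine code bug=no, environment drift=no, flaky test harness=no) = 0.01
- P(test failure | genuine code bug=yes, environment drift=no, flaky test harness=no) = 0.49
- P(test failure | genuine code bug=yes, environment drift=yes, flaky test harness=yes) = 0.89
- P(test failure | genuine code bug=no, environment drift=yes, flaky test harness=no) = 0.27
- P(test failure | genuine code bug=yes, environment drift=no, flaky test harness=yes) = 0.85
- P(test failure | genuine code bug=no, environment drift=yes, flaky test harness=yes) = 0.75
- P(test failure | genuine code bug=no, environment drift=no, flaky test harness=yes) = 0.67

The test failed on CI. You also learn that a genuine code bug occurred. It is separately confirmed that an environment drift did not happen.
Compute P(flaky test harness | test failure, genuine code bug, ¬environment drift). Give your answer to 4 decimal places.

P(test failure | genuine code bug, ¬environment drift) = 0.49·0.96 + 0.85·0.04 = 0.470400 + 0.034000 = 0.504400
Of this, 0.034000 comes from 0.85·0.04 (the flaky test harness=true cases).
So P(flaky test harness | test failure, genuine code bug, ¬environment drift) = 0.034000/0.504400 ≈ 0.0674.

P(flaky test harness | test failure, genuine code bug, ¬environment drift) ≈ 0.0674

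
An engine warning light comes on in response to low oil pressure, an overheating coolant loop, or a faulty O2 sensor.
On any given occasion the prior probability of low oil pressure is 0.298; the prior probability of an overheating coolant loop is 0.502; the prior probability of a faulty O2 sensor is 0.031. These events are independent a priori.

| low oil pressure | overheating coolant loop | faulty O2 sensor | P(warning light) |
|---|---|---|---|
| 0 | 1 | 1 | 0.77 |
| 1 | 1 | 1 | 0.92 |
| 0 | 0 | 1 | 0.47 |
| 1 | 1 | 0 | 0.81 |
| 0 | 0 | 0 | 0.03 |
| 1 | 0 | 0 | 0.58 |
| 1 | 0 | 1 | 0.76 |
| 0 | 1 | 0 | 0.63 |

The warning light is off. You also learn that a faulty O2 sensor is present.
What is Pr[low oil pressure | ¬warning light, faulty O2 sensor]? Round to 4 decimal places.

P(¬warning light | faulty O2 sensor) = 0.53*0.702*0.498 + 0.23*0.702*0.502 + 0.24*0.298*0.498 + 0.08*0.298*0.502 = 0.185286 + 0.081053 + 0.035617 + 0.011968 = 0.313924
Restricting to configurations with low oil pressure present: 0.035617 + 0.011968 = 0.047585.
So P(low oil pressure | ¬warning light, faulty O2 sensor) = 0.047585/0.313924 ≈ 0.1516.

Pr[low oil pressure | ¬warning light, faulty O2 sensor] ≈ 0.1516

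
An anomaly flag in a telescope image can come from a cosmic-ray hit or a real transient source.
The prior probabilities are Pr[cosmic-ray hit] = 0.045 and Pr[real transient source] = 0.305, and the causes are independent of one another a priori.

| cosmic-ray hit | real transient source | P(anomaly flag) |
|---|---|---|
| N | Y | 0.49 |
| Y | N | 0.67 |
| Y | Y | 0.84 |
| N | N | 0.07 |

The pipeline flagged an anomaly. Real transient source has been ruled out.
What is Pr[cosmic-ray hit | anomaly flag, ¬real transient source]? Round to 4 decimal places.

By total probability over both values of cosmic-ray hit:
  P(anomaly flag | ¬real transient source) = 0.07×0.955 + 0.67×0.045
        = 0.066850 + 0.030150 = 0.097000
Configurations with cosmic-ray hit contribute 0.030150, so
  P(cosmic-ray hit | anomaly flag, ¬real transient source) = 0.030150 / 0.097000 ≈ 0.3108

Pr[cosmic-ray hit | anomaly flag, ¬real transient source] ≈ 0.3108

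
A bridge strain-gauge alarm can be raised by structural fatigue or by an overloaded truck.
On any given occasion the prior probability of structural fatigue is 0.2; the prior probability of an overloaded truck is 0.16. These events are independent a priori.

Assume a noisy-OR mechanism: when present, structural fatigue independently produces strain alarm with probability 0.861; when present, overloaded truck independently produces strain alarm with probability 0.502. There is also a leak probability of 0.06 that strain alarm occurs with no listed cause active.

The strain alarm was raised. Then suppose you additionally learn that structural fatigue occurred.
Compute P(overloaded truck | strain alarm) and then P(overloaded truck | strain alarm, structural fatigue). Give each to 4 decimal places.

Under noisy-OR, P(strain alarm | causes) = 1 − (1−0.06)·∏(1−qᵢ) over the active causes.
Sum P(strain alarm|·) weighted by the priors over the 4 (structural fatigue, overloaded truck) configurations:
  P(strain alarm) = 0.06×0.8×0.84 + 0.53188×0.8×0.16 + 0.86934×0.2×0.84 + 0.934931×0.2×0.16
        = 0.040320 + 0.068081 + 0.146049 + 0.029918 = 0.284368
Keeping only the overloaded truck-present terms gives 0.097999, so
  P(overloaded truck | strain alarm) = 0.097999 / 0.284368 ≈ 0.3446

Now condition on the additional information:
Numerator (weight on configurations with overloaded truck): 0.934931*0.16 = 0.149589
The normalizing constant is 0.86934*0.84 + 0.934931*0.16 = 0.879835
P(overloaded truck | strain alarm, structural fatigue) = 0.149589/0.879835 ≈ 0.1700

P(overloaded truck | strain alarm) ≈ 0.3446; P(overloaded truck | strain alarm, structural fatigue) ≈ 0.1700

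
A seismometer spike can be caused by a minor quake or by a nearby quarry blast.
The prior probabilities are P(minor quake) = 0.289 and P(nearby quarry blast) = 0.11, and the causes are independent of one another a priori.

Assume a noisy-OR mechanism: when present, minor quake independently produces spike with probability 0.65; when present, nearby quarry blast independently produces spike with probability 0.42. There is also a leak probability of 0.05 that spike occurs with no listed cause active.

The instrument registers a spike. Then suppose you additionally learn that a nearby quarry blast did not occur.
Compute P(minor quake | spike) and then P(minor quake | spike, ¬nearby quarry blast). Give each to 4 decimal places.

Under noisy-OR, P(spike | causes) = 1 − (1−0.05)·∏(1−qᵢ) over the active causes.
P(spike) = 0.05·0.711·0.89 + 0.449·0.711·0.11 + 0.6675·0.289·0.89 + 0.80715·0.289·0.11 = 0.031640 + 0.035116 + 0.171688 + 0.025659 = 0.264103
Restricting to configurations with minor quake present: 0.171688 + 0.025659 = 0.197347.
P(minor quake | spike) = 0.197347 / 0.264103 ≈ 0.7472

Now condition on the additional information:
For the numerator, keep only minor quake=true terms: 0.6675*0.289 = 0.192907
Normalizer over all consistent configurations: 0.05*0.711 + 0.6675*0.289 = 0.228457
Posterior = 0.192907 / 0.228457 ≈ 0.8444
With nearby quarry blast excluded, minor quake must carry more of the explanatory weight for the spike.

P(minor quake | spike) ≈ 0.7472; P(minor quake | spike, ¬nearby quarry blast) ≈ 0.8444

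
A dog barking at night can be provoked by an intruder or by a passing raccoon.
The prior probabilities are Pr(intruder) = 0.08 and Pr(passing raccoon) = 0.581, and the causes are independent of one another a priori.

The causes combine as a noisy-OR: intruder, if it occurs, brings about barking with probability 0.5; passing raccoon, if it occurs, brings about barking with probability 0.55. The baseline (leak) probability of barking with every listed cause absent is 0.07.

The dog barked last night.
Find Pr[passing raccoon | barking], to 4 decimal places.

Under noisy-OR, P(barking | causes) = 1 − (1−0.07)·∏(1−qᵢ) over the active causes.
P(barking) = 0.07×0.92×0.419 + 0.5815×0.92×0.581 + 0.535×0.08×0.419 + 0.79075×0.08×0.581 = 0.026984 + 0.310823 + 0.017933 + 0.036754 = 0.392494
The passing raccoon-present share is 0.310823 + 0.036754 = 0.347577.
P(passing raccoon | barking) = 0.347577 / 0.392494 ≈ 0.8856

Pr[passing raccoon | barking] ≈ 0.8856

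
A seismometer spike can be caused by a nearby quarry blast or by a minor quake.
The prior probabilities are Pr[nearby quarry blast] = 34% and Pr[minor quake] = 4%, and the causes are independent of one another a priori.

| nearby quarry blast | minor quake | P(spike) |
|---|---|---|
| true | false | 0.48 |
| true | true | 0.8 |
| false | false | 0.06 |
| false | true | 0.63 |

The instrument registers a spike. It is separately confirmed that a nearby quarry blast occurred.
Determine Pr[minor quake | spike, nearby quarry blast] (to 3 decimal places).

P(spike | nearby quarry blast) = 0.48×0.96 + 0.8×0.04 = 0.460800 + 0.032000 = 0.492800
Of this, 0.032000 comes from 0.8×0.04 (the minor quake=true cases).
P(minor quake | spike, nearby quarry blast) = 0.032000 / 0.492800 ≈ 0.065

Pr[minor quake | spike, nearby quarry blast] ≈ 0.065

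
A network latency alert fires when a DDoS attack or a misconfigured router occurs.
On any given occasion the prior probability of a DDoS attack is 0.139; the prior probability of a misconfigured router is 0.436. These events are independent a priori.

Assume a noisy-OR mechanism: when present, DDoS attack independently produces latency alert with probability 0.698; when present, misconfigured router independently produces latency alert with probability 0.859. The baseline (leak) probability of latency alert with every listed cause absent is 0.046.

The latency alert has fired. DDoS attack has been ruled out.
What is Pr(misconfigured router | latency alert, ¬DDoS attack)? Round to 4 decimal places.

Under noisy-OR, P(latency alert | causes) = 1 − (1−0.046)·∏(1−qᵢ) over the active causes.
By total probability over both values of misconfigured router:
  P(latency alert | ¬DDoS attack) = 0.046·0.564 + 0.865486·0.436
        = 0.025944 + 0.377352 = 0.403296
The terms with misconfigured router present sum to 0.377352, so
  P(misconfigured router | latency alert, ¬DDoS attack) = 0.377352 / 0.403296 ≈ 0.9357

Pr(misconfigured router | latency alert, ¬DDoS attack) ≈ 0.9357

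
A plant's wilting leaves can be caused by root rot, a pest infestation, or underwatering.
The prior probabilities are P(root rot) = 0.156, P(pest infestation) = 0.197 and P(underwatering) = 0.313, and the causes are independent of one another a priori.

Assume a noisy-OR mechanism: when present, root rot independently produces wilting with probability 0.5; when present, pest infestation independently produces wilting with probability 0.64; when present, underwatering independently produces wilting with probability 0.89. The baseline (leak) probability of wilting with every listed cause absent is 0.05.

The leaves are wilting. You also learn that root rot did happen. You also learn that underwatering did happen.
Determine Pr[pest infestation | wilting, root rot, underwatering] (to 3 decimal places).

Pr[pest infestation | wilting, root rot, underwatering] ≈ 0.203

Under noisy-OR, P(wilting | causes) = 1 − (1−0.05)·∏(1−qᵢ) over the active causes.
Numerator (weight on configurations with pest infestation): 0.98119×0.197 = 0.193294
Normalizer over all consistent configurations: 0.94775×0.803 + 0.98119×0.197 = 0.954337
P(pest infestation | wilting, root rot, underwatering) = 0.193294/0.954337 ≈ 0.203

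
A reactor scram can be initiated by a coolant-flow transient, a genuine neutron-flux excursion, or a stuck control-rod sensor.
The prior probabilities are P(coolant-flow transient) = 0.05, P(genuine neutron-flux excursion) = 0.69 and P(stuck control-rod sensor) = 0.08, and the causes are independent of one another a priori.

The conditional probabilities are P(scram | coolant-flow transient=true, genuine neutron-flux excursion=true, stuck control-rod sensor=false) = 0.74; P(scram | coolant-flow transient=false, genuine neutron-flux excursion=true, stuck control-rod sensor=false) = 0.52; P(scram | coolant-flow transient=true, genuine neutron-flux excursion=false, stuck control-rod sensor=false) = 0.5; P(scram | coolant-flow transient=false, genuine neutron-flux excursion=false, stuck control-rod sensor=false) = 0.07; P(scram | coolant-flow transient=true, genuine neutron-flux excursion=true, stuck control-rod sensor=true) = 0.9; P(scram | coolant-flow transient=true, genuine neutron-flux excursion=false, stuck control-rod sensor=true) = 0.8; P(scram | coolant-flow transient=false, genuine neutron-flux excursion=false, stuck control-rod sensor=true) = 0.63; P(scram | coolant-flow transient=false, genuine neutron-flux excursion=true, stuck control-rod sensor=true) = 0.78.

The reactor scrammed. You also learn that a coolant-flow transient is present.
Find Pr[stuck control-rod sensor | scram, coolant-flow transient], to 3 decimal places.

P(scram | coolant-flow transient) = 0.5·0.31·0.92 + 0.8·0.31·0.08 + 0.74·0.69·0.92 + 0.9·0.69·0.08 = 0.142600 + 0.019840 + 0.469752 + 0.049680 = 0.681872
Of this, 0.069520 comes from 0.019840 + 0.049680 (the stuck control-rod sensor=true cases).
P(stuck control-rod sensor | scram, coolant-flow transient) = 0.069520 / 0.681872 ≈ 0.102

Pr[stuck control-rod sensor | scram, coolant-flow transient] ≈ 0.102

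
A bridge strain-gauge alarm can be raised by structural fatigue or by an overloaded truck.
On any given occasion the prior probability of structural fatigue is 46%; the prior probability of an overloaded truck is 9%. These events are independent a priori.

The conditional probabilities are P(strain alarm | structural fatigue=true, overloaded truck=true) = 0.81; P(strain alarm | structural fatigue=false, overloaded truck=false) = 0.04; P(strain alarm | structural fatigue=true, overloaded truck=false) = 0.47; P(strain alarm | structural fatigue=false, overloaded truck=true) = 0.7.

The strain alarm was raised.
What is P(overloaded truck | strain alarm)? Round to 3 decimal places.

P(overloaded truck | strain alarm) ≈ 0.238

Sum P(strain alarm|·) weighted by the priors over the 4 (structural fatigue, overloaded truck) configurations:
  P(strain alarm) = 0.04*0.54*0.91 + 0.7*0.54*0.09 + 0.47*0.46*0.91 + 0.81*0.46*0.09
        = 0.019656 + 0.034020 + 0.196742 + 0.033534 = 0.283952
Configurations with overloaded truck contribute 0.067554, so
  P(overloaded truck | strain alarm) = 0.067554 / 0.283952 ≈ 0.238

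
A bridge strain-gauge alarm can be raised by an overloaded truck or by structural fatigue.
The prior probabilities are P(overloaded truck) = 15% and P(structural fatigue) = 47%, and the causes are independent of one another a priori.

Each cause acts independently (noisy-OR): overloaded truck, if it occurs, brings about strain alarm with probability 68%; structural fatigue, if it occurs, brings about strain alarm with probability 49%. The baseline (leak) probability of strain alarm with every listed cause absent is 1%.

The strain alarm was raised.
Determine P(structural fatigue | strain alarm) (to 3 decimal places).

Under noisy-OR, P(strain alarm | causes) = 1 − (1−0.01)·∏(1−qᵢ) over the active causes.
P(strain alarm) = 0.01·0.85·0.53 + 0.4951·0.85·0.47 + 0.6832·0.15·0.53 + 0.838432·0.15·0.47 = 0.004505 + 0.197792 + 0.054314 + 0.059109 = 0.315720
Restricting to configurations with structural fatigue present: 0.197792 + 0.059109 = 0.256901.
P(structural fatigue | strain alarm) = 0.256901 / 0.315720 ≈ 0.814

P(structural fatigue | strain alarm) ≈ 0.814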